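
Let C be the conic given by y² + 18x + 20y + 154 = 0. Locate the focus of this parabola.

Only y is squared. Complete the square in y: (y + 10)² = -18(x + 3).
Vertex (-3, -10); 4p = -18 so p = -9/2. Opens left.
Focus is p units from the vertex along the axis: (h + p, k).

(-15/2, -10)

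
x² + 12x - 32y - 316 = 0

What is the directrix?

y = -19

Only x is squared. Complete the square in x: (x + 6)² = 32(y + 11).
Vertex (-6, -11); 4p = 32 so p = 8. Opens up.
Directrix is the horizontal line y = k − p = -11 − (8) = -19.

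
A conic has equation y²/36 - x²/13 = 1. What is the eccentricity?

e = 7/6

Center (0, 0). The positive term is the y-term, so the transverse axis is vertical; a² = 36, b² = 13.
c² = a² + b² = 49, so c = 7.
e = c/a = 7/6.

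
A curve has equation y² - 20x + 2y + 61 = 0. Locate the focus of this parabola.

Only y is squared. Complete the square in y: (y + 1)² = 20(x - 3).
Vertex (3, -1); 4p = 20 so p = 5. Opens right.
Focus is p units from the vertex along the axis: (h + p, k).

(8, -1)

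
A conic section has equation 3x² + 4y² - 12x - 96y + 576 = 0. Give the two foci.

Collect terms: 3(x² - 4x) + 4(y² - 24y) = -576
3(x - 2)² + 4(y - 12)² = -576 + 12 + 576 = 12
Dividing both sides by 12: (x - 2)²/4 + (y - 12)²/3 = 1
Ellipse, center (2, 12), major axis horizontal; a² = 4, b² = 3.
c² = a² - b² = 4 - 3 = 1, so c = 1.
Foci lie on the horizontal axis through the center: (h ± c, k).

(1, 12) and (3, 12)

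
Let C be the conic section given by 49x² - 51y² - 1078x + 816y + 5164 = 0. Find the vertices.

Collect terms: 49(x² - 22x) -51(y² - 16y) = -5164
Complete the square in x and y: 49(x - 11)² -51(y - 8)² = -5164 + 5929 - 3264 = -2499
Dividing both sides by -2499: (y - 8)²/49 - (x - 11)²/51 = 1
Hyperbola, center (11, 8), transverse axis vertical; a² = 49, b² = 51.
a = 7. Vertices at (h, k ± a).

(11, 1) and (11, 15)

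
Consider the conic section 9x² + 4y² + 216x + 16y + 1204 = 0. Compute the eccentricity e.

Group the x- and y-terms: 9(x² + 24x) + 4(y² + 4y) = -1204
Complete the square in x and y: 9(x + 12)² + 4(y + 2)² = -1204 + 1296 + 16 = 108
Divide through by 108 to get (x + 12)²/12 + (y + 2)²/27 = 1.
Ellipse, center (-12, -2), major axis vertical; a² = 27, b² = 12.
c² = a² - b² = 15, so c = √15.
e = c/a = √15/3√3 = √5/3.

e = √5/3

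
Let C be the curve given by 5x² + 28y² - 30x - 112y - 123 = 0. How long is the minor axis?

Group: 5(x² - 6x) + 28(y² - 4y) = 123
Complete the square in x and y: 5(x - 3)² + 28(y - 2)² = 123 + 45 + 112 = 280
Divide by 280: (x - 3)²/56 + (y - 2)²/10 = 1
Ellipse, center (3, 2), major axis horizontal; a² = 56, b² = 10.
b² = 10 so b = √10; the minor axis has length 2b = 2√10.

2√10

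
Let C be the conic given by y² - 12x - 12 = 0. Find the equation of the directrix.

x = -4

Only y is squared. Complete the square in y: y² = 12(x + 1).
Vertex (-1, 0); 4p = 12 so p = 3. Opens right.
Directrix is the vertical line x = h − p = -1 − (3) = -4.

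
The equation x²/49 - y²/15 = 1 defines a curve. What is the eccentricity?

e = 8/7

Center (0, 0). The positive term is the x-term, so the transverse axis is horizontal; a² = 49, b² = 15.
c² = a² + b² = 64, so c = 8.
e = c/a = 8/7.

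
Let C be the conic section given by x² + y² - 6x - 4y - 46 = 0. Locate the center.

Rearranging, (x² - 6x) + (y² - 4y) = 46.
(x - 3)² + (y - 2)² = 46 + 9 + 4 = 59
So (x - 3)² + (y - 2)² = 59.
Circle centered at (3, 2) with r² = 59.

(3, 2)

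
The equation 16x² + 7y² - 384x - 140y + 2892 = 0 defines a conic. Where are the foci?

(12, 7) and (12, 13)

16(x² - 24x) + 7(y² - 20y) = -2892
Complete the square in x and y: 16(x - 12)² + 7(y - 10)² = -2892 + 2304 + 700 = 112
Divide by 112: (x - 12)²/7 + (y - 10)²/16 = 1
Ellipse, center (12, 10), major axis vertical; a² = 16, b² = 7.
c² = a² - b² = 16 - 7 = 9, so c = 3.
Foci lie on the vertical axis through the center: (h, k ± c).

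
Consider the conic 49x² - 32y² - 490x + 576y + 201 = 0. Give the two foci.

Collect terms: 49(x² - 10x) -32(y² - 18y) = -201
Completing the square gives 49(x - 5)² -32(y - 9)² = -201 + 1225 - 2592 = -1568.
Divide through by -1568 to get (y - 9)²/49 - (x - 5)²/32 = 1.
Hyperbola, center (5, 9), transverse axis vertical; a² = 49, b² = 32.
c² = a² + b² = 49 + 32 = 81, so c = 9.
Foci lie on the vertical axis through the center: (h, k ± c).

(5, 0) and (5, 18)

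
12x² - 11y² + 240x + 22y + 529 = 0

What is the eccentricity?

e = √253/11

Group: 12(x² + 20x) -11(y² - 2y) = -529
Complete the square: 12(x + 10)² -11(y - 1)² = -529 + 1200 - 11 = 660
Divide through by 660 to get (x + 10)²/55 - (y - 1)²/60 = 1.
Hyperbola, center (-10, 1), transverse axis horizontal; a² = 55, b² = 60.
c² = a² + b² = 115, so c = √115.
e = c/a = √115/√55 = √253/11.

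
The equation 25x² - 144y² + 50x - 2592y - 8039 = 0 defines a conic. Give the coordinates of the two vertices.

(-1, -14) and (-1, -4)

Group: 25(x² + 2x) -144(y² + 18y) = 8039
Complete the square: 25(x + 1)² -144(y + 9)² = 8039 + 25 - 11664 = -3600
Divide through by -3600 to get (y + 9)²/25 - (x + 1)²/144 = 1.
Hyperbola, center (-1, -9), transverse axis vertical; a² = 25, b² = 144.
a = 5. Vertices at (h, k ± a).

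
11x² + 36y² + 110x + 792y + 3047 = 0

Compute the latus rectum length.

Group: 11(x² + 10x) + 36(y² + 22y) = -3047
Completing the square gives 11(x + 5)² + 36(y + 11)² = -3047 + 275 + 4356 = 1584.
Dividing both sides by 1584: (x + 5)²/144 + (y + 11)²/44 = 1
Ellipse, center (-5, -11), major axis horizontal; a² = 144, b² = 44.
Latus rectum length = 2b²/a = 2·44/12 = 22/3.

22/3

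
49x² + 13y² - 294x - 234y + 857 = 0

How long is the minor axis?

Rearranging, 49(x² - 6x) + 13(y² - 18y) = -857.
Completing the square gives 49(x - 3)² + 13(y - 9)² = -857 + 441 + 1053 = 637.
Dividing both sides by 637: (x - 3)²/13 + (y - 9)²/49 = 1
Ellipse, center (3, 9), major axis vertical; a² = 49, b² = 13.
b² = 13 so b = √13; the minor axis has length 2b = 2√13.

2√13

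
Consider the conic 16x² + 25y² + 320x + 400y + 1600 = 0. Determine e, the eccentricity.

Collect terms: 16(x² + 20x) + 25(y² + 16y) = -1600
Complete the square: 16(x + 10)² + 25(y + 8)² = -1600 + 1600 + 1600 = 1600
Divide through by 1600 to get (x + 10)²/100 + (y + 8)²/64 = 1.
Ellipse, center (-10, -8), major axis horizontal; a² = 100, b² = 64.
c² = a² - b² = 36, so c = 6.
e = c/a = 6/10 = 3/5.

e = 3/5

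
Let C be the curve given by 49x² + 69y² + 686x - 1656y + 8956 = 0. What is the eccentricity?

Group the x- and y-terms: 49(x² + 14x) + 69(y² - 24y) = -8956
Complete the square in x and y: 49(x + 7)² + 69(y - 12)² = -8956 + 2401 + 9936 = 3381
Divide through by 3381 to get (x + 7)²/69 + (y - 12)²/49 = 1.
Ellipse, center (-7, 12), major axis horizontal; a² = 69, b² = 49.
c² = a² - b² = 20, so c = 2√5.
e = c/a = 2√5/√69 = 2√345/69.

e = 2√345/69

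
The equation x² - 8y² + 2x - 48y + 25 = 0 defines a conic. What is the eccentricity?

e = 3

Rearranging, (x² + 2x) -8(y² + 6y) = -25.
Complete the square in x and y: (x + 1)² -8(y + 3)² = -25 + 1 - 72 = -96
Dividing both sides by -96: (y + 3)²/12 - (x + 1)²/96 = 1
Hyperbola, center (-1, -3), transverse axis vertical; a² = 12, b² = 96.
c² = a² + b² = 108, so c = 6√3.
e = c/a = 6√3/2√3 = 3.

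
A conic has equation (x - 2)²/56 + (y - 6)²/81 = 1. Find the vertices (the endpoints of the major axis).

(2, -3) and (2, 15)

Center (2, 6). The larger denominator 81 sits under the y-term, so the major axis is vertical; a² = 81, b² = 56.
a = 9. Vertices at (h, k ± a).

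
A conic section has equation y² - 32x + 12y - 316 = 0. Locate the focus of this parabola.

Only y is squared. Complete the square in y: (y + 6)² = 32(x + 11).
Vertex (-11, -6); 4p = 32 so p = 8. Opens right.
Focus is p units from the vertex along the axis: (h + p, k).

(-3, -6)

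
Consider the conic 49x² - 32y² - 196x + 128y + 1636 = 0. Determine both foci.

(2, -7) and (2, 11)

Group: 49(x² - 4x) -32(y² - 4y) = -1636
Completing the square gives 49(x - 2)² -32(y - 2)² = -1636 + 196 - 128 = -1568.
Divide through by -1568 to get (y - 2)²/49 - (x - 2)²/32 = 1.
Hyperbola, center (2, 2), transverse axis vertical; a² = 49, b² = 32.
c² = a² + b² = 49 + 32 = 81, so c = 9.
Foci lie on the vertical axis through the center: (h, k ± c).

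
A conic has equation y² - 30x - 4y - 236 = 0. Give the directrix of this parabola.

x = -31/2

Only y is squared. Complete the square in y: (y - 2)² = 30(x + 8).
Vertex (-8, 2); 4p = 30 so p = 15/2. Opens right.
Directrix is the vertical line x = h − p = -8 − (15/2) = -31/2.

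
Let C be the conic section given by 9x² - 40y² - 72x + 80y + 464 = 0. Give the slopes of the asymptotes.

3√10/20 and -3√10/20

9(x² - 8x) -40(y² - 2y) = -464
Complete the square: 9(x - 4)² -40(y - 1)² = -464 + 144 - 40 = -360
Dividing both sides by -360: (y - 1)²/9 - (x - 4)²/40 = 1
Hyperbola, center (4, 1), transverse axis vertical; a² = 9, b² = 40.
For a vertical hyperbola the asymptotes have slope ±a/b.
Here that is ±3/2√10 = ±3√10/20.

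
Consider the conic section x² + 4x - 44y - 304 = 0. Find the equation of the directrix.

Only x is squared. Complete the square in x: (x + 2)² = 44(y + 7).
Vertex (-2, -7); 4p = 44 so p = 11. Opens up.
Directrix is the horizontal line y = k − p = -7 − (11) = -18.

y = -18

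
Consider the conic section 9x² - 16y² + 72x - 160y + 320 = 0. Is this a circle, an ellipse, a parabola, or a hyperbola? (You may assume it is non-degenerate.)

No xy term. Coefficients of x² and y² are A = 9, C = -16.
A and C have opposite signs ⇒ hyperbola.

hyperbola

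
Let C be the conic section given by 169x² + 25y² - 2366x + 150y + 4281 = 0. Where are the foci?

(7, -15) and (7, 9)

169(x² - 14x) + 25(y² + 6y) = -4281
169(x - 7)² + 25(y + 3)² = -4281 + 8281 + 225 = 4225
Divide by 4225: (x - 7)²/25 + (y + 3)²/169 = 1
Ellipse, center (7, -3), major axis vertical; a² = 169, b² = 25.
c² = a² - b² = 169 - 25 = 144, so c = 12.
Foci lie on the vertical axis through the center: (h, k ± c).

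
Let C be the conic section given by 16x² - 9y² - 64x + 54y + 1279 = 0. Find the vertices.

Rearranging, 16(x² - 4x) -9(y² - 6y) = -1279.
Complete the square: 16(x - 2)² -9(y - 3)² = -1279 + 64 - 81 = -1296
Dividing both sides by -1296: (y - 3)²/144 - (x - 2)²/81 = 1
Hyperbola, center (2, 3), transverse axis vertical; a² = 144, b² = 81.
a = 12. Vertices at (h, k ± a).

(2, -9) and (2, 15)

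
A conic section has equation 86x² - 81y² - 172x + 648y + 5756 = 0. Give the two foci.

(1, 4 - √167) and (1, 4 + √167)

Collect terms: 86(x² - 2x) -81(y² - 8y) = -5756
86(x - 1)² -81(y - 4)² = -5756 + 86 - 1296 = -6966
Divide through by -6966 to get (y - 4)²/86 - (x - 1)²/81 = 1.
Hyperbola, center (1, 4), transverse axis vertical; a² = 86, b² = 81.
c² = a² + b² = 86 + 81 = 167, so c = √167.
Foci lie on the vertical axis through the center: (h, k ± c).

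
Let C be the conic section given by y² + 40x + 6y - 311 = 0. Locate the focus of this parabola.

Only y is squared. Complete the square in y: (y + 3)² = -40(x - 8).
Vertex (8, -3); 4p = -40 so p = -10. Opens left.
Focus is p units from the vertex along the axis: (h + p, k).

(-2, -3)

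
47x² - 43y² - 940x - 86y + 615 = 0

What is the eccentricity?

e = 3√430/43

Group the x- and y-terms: 47(x² - 20x) -43(y² + 2y) = -615
47(x - 10)² -43(y + 1)² = -615 + 4700 - 43 = 4042
Dividing both sides by 4042: (x - 10)²/86 - (y + 1)²/94 = 1
Hyperbola, center (10, -1), transverse axis horizontal; a² = 86, b² = 94.
c² = a² + b² = 180, so c = 6√5.
e = c/a = 6√5/√86 = 3√430/43.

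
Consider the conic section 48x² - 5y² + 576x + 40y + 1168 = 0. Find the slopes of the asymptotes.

Collect terms: 48(x² + 12x) -5(y² - 8y) = -1168
Complete the square: 48(x + 6)² -5(y - 4)² = -1168 + 1728 - 80 = 480
Divide through by 480 to get (x + 6)²/10 - (y - 4)²/96 = 1.
Hyperbola, center (-6, 4), transverse axis horizontal; a² = 10, b² = 96.
For a horizontal hyperbola the asymptotes have slope ±b/a.
Here that is ±4√6/√10 = ±4√15/5.

4√15/5 and -4√15/5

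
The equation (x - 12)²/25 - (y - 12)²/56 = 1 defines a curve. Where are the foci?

(3, 12) and (21, 12)

Center (12, 12). The positive term is the x-term, so the transverse axis is horizontal; a² = 25, b² = 56.
c² = a² + b² = 25 + 56 = 81, so c = 9.
Foci lie on the horizontal axis through the center: (h ± c, k).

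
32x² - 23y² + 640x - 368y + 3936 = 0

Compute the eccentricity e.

e = √110/8

32(x² + 20x) -23(y² + 16y) = -3936
32(x + 10)² -23(y + 8)² = -3936 + 3200 - 1472 = -2208
Divide through by -2208 to get (y + 8)²/96 - (x + 10)²/69 = 1.
Hyperbola, center (-10, -8), transverse axis vertical; a² = 96, b² = 69.
c² = a² + b² = 165, so c = √165.
e = c/a = √165/4√6 = √110/8.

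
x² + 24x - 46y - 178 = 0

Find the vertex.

(-12, -7)

Only x is squared. Complete the square in x: (x + 12)² = 46(y + 7).
Vertex (-12, -7); 4p = 46 so p = 23/2. Opens up.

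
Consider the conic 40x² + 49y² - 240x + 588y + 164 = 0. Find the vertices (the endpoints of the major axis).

(-4, -6) and (10, -6)

Rearranging, 40(x² - 6x) + 49(y² + 12y) = -164.
Completing the square gives 40(x - 3)² + 49(y + 6)² = -164 + 360 + 1764 = 1960.
Divide through by 1960 to get (x - 3)²/49 + (y + 6)²/40 = 1.
Ellipse, center (3, -6), major axis horizontal; a² = 49, b² = 40.
a = 7. Vertices at (h ± a, k).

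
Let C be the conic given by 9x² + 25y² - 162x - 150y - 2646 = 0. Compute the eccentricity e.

e = 4/5

Collect terms: 9(x² - 18x) + 25(y² - 6y) = 2646
Complete the square in x and y: 9(x - 9)² + 25(y - 3)² = 2646 + 729 + 225 = 3600
Dividing both sides by 3600: (x - 9)²/400 + (y - 3)²/144 = 1
Ellipse, center (9, 3), major axis horizontal; a² = 400, b² = 144.
c² = a² - b² = 256, so c = 16.
e = c/a = 16/20 = 4/5.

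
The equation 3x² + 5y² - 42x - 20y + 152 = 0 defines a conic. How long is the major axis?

Collect terms: 3(x² - 14x) + 5(y² - 4y) = -152
Completing the square gives 3(x - 7)² + 5(y - 2)² = -152 + 147 + 20 = 15.
Divide by 15: (x - 7)²/5 + (y - 2)²/3 = 1
Ellipse, center (7, 2), major axis horizontal; a² = 5, b² = 3.
a² = 5 so a = √5; the major axis has length 2a = 2√5.

2√5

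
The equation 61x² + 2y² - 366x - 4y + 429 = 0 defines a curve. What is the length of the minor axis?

2√2

Rearranging, 61(x² - 6x) + 2(y² - 2y) = -429.
Complete the square: 61(x - 3)² + 2(y - 1)² = -429 + 549 + 2 = 122
Divide by 122: (x - 3)²/2 + (y - 1)²/61 = 1
Ellipse, center (3, 1), major axis vertical; a² = 61, b² = 2.
b² = 2 so b = √2; the minor axis has length 2b = 2√2.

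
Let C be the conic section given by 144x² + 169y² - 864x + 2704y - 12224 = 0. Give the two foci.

(-2, -8) and (8, -8)

Group: 144(x² - 6x) + 169(y² + 16y) = 12224
Completing the square gives 144(x - 3)² + 169(y + 8)² = 12224 + 1296 + 10816 = 24336.
Divide by 24336: (x - 3)²/169 + (y + 8)²/144 = 1
Ellipse, center (3, -8), major axis horizontal; a² = 169, b² = 144.
c² = a² - b² = 169 - 144 = 25, so c = 5.
Foci lie on the horizontal axis through the center: (h ± c, k).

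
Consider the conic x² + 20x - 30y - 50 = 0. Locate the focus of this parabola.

Only x is squared. Complete the square in x: (x + 10)² = 30(y + 5).
Vertex (-10, -5); 4p = 30 so p = 15/2. Opens up.
Focus is p units from the vertex along the axis: (h, k + p).

(-10, 5/2)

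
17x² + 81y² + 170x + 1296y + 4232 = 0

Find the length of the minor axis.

17(x² + 10x) + 81(y² + 16y) = -4232
Complete the square in x and y: 17(x + 5)² + 81(y + 8)² = -4232 + 425 + 5184 = 1377
Dividing both sides by 1377: (x + 5)²/81 + (y + 8)²/17 = 1
Ellipse, center (-5, -8), major axis horizontal; a² = 81, b² = 17.
b² = 17 so b = √17; the minor axis has length 2b = 2√17.

2√17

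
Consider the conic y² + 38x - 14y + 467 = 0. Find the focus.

Only y is squared. Complete the square in y: (y - 7)² = -38(x + 11).
Vertex (-11, 7); 4p = -38 so p = -19/2. Opens left.
Focus is p units from the vertex along the axis: (h + p, k).

(-41/2, 7)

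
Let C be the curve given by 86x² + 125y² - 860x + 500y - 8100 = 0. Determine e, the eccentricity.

Rearranging, 86(x² - 10x) + 125(y² + 4y) = 8100.
Complete the square: 86(x - 5)² + 125(y + 2)² = 8100 + 2150 + 500 = 10750
Divide through by 10750 to get (x - 5)²/125 + (y + 2)²/86 = 1.
Ellipse, center (5, -2), major axis horizontal; a² = 125, b² = 86.
c² = a² - b² = 39, so c = √39.
e = c/a = √39/5√5 = √195/25.

e = √195/25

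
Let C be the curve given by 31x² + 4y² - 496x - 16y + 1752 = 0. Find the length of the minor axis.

Group: 31(x² - 16x) + 4(y² - 4y) = -1752
Complete the square in x and y: 31(x - 8)² + 4(y - 2)² = -1752 + 1984 + 16 = 248
Dividing both sides by 248: (x - 8)²/8 + (y - 2)²/62 = 1
Ellipse, center (8, 2), major axis vertical; a² = 62, b² = 8.
b² = 8 so b = 2√2; the minor axis has length 2b = 4√2.

4√2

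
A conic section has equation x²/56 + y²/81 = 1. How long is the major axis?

Center (0, 0). The larger denominator 81 sits under the y-term, so the major axis is vertical; a² = 81, b² = 56.
a² = 81 so a = 9; the major axis has length 2a = 18.

18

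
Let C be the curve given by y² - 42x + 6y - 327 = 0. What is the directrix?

Only y is squared. Complete the square in y: (y + 3)² = 42(x + 8).
Vertex (-8, -3); 4p = 42 so p = 21/2. Opens right.
Directrix is the vertical line x = h − p = -8 − (21/2) = -37/2.

x = -37/2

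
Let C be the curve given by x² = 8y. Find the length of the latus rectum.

8

Vertex (0, 0); 4p = 8 so p = 2. Opens up.
Latus rectum length = |4p| = 8.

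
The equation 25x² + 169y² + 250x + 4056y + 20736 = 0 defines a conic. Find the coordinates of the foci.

(-17, -12) and (7, -12)

25(x² + 10x) + 169(y² + 24y) = -20736
Complete the square: 25(x + 5)² + 169(y + 12)² = -20736 + 625 + 24336 = 4225
Dividing both sides by 4225: (x + 5)²/169 + (y + 12)²/25 = 1
Ellipse, center (-5, -12), major axis horizontal; a² = 169, b² = 25.
c² = a² - b² = 169 - 25 = 144, so c = 12.
Foci lie on the horizontal axis through the center: (h ± c, k).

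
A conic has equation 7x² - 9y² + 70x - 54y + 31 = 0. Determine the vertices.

Rearranging, 7(x² + 10x) -9(y² + 6y) = -31.
Complete the square: 7(x + 5)² -9(y + 3)² = -31 + 175 - 81 = 63
Dividing both sides by 63: (x + 5)²/9 - (y + 3)²/7 = 1
Hyperbola, center (-5, -3), transverse axis horizontal; a² = 9, b² = 7.
a = 3. Vertices at (h ± a, k).

(-8, -3) and (-2, -3)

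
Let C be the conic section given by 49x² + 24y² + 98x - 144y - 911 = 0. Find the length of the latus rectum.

48/7

Group the x- and y-terms: 49(x² + 2x) + 24(y² - 6y) = 911
Complete the square: 49(x + 1)² + 24(y - 3)² = 911 + 49 + 216 = 1176
Divide by 1176: (x + 1)²/24 + (y - 3)²/49 = 1
Ellipse, center (-1, 3), major axis vertical; a² = 49, b² = 24.
Latus rectum length = 2b²/a = 2·24/7 = 48/7.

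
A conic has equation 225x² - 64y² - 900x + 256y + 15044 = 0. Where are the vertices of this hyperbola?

Group the x- and y-terms: 225(x² - 4x) -64(y² - 4y) = -15044
Complete the square: 225(x - 2)² -64(y - 2)² = -15044 + 900 - 256 = -14400
Divide through by -14400 to get (y - 2)²/225 - (x - 2)²/64 = 1.
Hyperbola, center (2, 2), transverse axis vertical; a² = 225, b² = 64.
a = 15. Vertices at (h, k ± a).

(2, -13) and (2, 17)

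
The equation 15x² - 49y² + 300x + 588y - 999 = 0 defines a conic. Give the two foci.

Group: 15(x² + 20x) -49(y² - 12y) = 999
15(x + 10)² -49(y - 6)² = 999 + 1500 - 1764 = 735
Dividing both sides by 735: (x + 10)²/49 - (y - 6)²/15 = 1
Hyperbola, center (-10, 6), transverse axis horizontal; a² = 49, b² = 15.
c² = a² + b² = 49 + 15 = 64, so c = 8.
Foci lie on the horizontal axis through the center: (h ± c, k).

(-18, 6) and (-2, 6)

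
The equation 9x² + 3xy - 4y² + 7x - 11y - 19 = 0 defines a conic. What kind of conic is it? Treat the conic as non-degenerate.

hyperbola

A = 9, B = 3, C = -4.
Discriminant B² − 4AC = 3² − 4·9·(-4) = 153.
B² − 4AC > 0 ⇒ hyperbola.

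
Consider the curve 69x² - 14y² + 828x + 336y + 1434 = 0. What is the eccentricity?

e = √5727/69

Group the x- and y-terms: 69(x² + 12x) -14(y² - 24y) = -1434
69(x + 6)² -14(y - 12)² = -1434 + 2484 - 2016 = -966
Divide through by -966 to get (y - 12)²/69 - (x + 6)²/14 = 1.
Hyperbola, center (-6, 12), transverse axis vertical; a² = 69, b² = 14.
c² = a² + b² = 83, so c = √83.
e = c/a = √83/√69 = √5727/69.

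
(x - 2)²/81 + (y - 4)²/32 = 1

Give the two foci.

Center (2, 4). The larger denominator 81 sits under the x-term, so the major axis is horizontal; a² = 81, b² = 32.
c² = a² - b² = 81 - 32 = 49, so c = 7.
Foci lie on the horizontal axis through the center: (h ± c, k).

(-5, 4) and (9, 4)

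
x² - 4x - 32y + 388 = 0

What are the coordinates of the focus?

Only x is squared. Complete the square in x: (x - 2)² = 32(y - 12).
Vertex (2, 12); 4p = 32 so p = 8. Opens up.
Focus is p units from the vertex along the axis: (h, k + p).

(2, 20)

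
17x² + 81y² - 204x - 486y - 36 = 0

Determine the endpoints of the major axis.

Collect terms: 17(x² - 12x) + 81(y² - 6y) = 36
17(x - 6)² + 81(y - 3)² = 36 + 612 + 729 = 1377
Dividing both sides by 1377: (x - 6)²/81 + (y - 3)²/17 = 1
Ellipse, center (6, 3), major axis horizontal; a² = 81, b² = 17.
a = 9. Vertices at (h ± a, k).

(-3, 3) and (15, 3)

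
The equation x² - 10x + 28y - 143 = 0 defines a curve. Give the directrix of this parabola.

Only x is squared. Complete the square in x: (x - 5)² = -28(y - 6).
Vertex (5, 6); 4p = -28 so p = -7. Opens down.
Directrix is the horizontal line y = k − p = 6 − (-7) = 13.

y = 13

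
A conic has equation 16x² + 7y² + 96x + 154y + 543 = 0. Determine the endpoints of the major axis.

(-3, -19) and (-3, -3)

Collect terms: 16(x² + 6x) + 7(y² + 22y) = -543
Complete the square: 16(x + 3)² + 7(y + 11)² = -543 + 144 + 847 = 448
Dividing both sides by 448: (x + 3)²/28 + (y + 11)²/64 = 1
Ellipse, center (-3, -11), major axis vertical; a² = 64, b² = 28.
a = 8. Vertices at (h, k ± a).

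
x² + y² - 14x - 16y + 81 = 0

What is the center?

Collect terms: (x² - 14x) + (y² - 16y) = -81
(x - 7)² + (y - 8)² = -81 + 49 + 64 = 32
So (x - 7)² + (y - 8)² = 32.
Circle centered at (7, 8) with r² = 32.

(7, 8)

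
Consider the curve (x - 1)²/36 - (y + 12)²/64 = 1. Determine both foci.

Center (1, -12). The positive term is the x-term, so the transverse axis is horizontal; a² = 36, b² = 64.
c² = a² + b² = 36 + 64 = 100, so c = 10.
Foci lie on the horizontal axis through the center: (h ± c, k).

(-9, -12) and (11, -12)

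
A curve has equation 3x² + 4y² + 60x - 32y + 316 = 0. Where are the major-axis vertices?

Group: 3(x² + 20x) + 4(y² - 8y) = -316
Complete the square in x and y: 3(x + 10)² + 4(y - 4)² = -316 + 300 + 64 = 48
Divide by 48: (x + 10)²/16 + (y - 4)²/12 = 1
Ellipse, center (-10, 4), major axis horizontal; a² = 16, b² = 12.
a = 4. Vertices at (h ± a, k).

(-14, 4) and (-6, 4)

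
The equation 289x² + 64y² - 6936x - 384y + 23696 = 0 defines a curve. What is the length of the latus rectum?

Group: 289(x² - 24x) + 64(y² - 6y) = -23696
Complete the square in x and y: 289(x - 12)² + 64(y - 3)² = -23696 + 41616 + 576 = 18496
Dividing both sides by 18496: (x - 12)²/64 + (y - 3)²/289 = 1
Ellipse, center (12, 3), major axis vertical; a² = 289, b² = 64.
Latus rectum length = 2b²/a = 2·64/17 = 128/17.

128/17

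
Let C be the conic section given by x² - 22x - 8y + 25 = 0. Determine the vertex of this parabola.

(11, -12)

Only x is squared. Complete the square in x: (x - 11)² = 8(y + 12).
Vertex (11, -12); 4p = 8 so p = 2. Opens up.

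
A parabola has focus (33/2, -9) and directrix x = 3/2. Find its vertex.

The vertex is the midpoint between the focus and the directrix along the axis of symmetry.
Axis is horizontal (directrix is vertical). Vertex x-coordinate = (33/2 + 3/2)/2 = 9; y-coordinate = -9.

(9, -9)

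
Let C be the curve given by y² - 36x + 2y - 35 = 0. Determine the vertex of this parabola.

Only y is squared. Complete the square in y: (y + 1)² = 36(x + 1).
Vertex (-1, -1); 4p = 36 so p = 9. Opens right.

(-1, -1)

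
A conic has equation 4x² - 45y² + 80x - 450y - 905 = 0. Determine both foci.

(-17, -5) and (-3, -5)

Group the x- and y-terms: 4(x² + 20x) -45(y² + 10y) = 905
Complete the square: 4(x + 10)² -45(y + 5)² = 905 + 400 - 1125 = 180
Divide through by 180 to get (x + 10)²/45 - (y + 5)²/4 = 1.
Hyperbola, center (-10, -5), transverse axis horizontal; a² = 45, b² = 4.
c² = a² + b² = 45 + 4 = 49, so c = 7.
Foci lie on the horizontal axis through the center: (h ± c, k).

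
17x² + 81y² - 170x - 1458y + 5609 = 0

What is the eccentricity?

e = 8/9

Rearranging, 17(x² - 10x) + 81(y² - 18y) = -5609.
17(x - 5)² + 81(y - 9)² = -5609 + 425 + 6561 = 1377
Dividing both sides by 1377: (x - 5)²/81 + (y - 9)²/17 = 1
Ellipse, center (5, 9), major axis horizontal; a² = 81, b² = 17.
c² = a² - b² = 64, so c = 8.
e = c/a = 8/9.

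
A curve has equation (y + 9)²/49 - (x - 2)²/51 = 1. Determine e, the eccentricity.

e = 10/7

Center (2, -9). The positive term is the y-term, so the transverse axis is vertical; a² = 49, b² = 51.
c² = a² + b² = 100, so c = 10.
e = c/a = 10/7.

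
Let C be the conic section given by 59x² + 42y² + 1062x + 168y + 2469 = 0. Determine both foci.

59(x² + 18x) + 42(y² + 4y) = -2469
Complete the square: 59(x + 9)² + 42(y + 2)² = -2469 + 4779 + 168 = 2478
Dividing both sides by 2478: (x + 9)²/42 + (y + 2)²/59 = 1
Ellipse, center (-9, -2), major axis vertical; a² = 59, b² = 42.
c² = a² - b² = 59 - 42 = 17, so c = √17.
Foci lie on the vertical axis through the center: (h, k ± c).

(-9, -2 - √17) and (-9, -2 + √17)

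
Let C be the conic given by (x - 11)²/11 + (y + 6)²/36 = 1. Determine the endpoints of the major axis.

Center (11, -6). The larger denominator 36 sits under the y-term, so the major axis is vertical; a² = 36, b² = 11.
a = 6. Vertices at (h, k ± a).

(11, -12) and (11, 0)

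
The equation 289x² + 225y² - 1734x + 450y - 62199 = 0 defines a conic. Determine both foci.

Group: 289(x² - 6x) + 225(y² + 2y) = 62199
Completing the square gives 289(x - 3)² + 225(y + 1)² = 62199 + 2601 + 225 = 65025.
Divide by 65025: (x - 3)²/225 + (y + 1)²/289 = 1
Ellipse, center (3, -1), major axis vertical; a² = 289, b² = 225.
c² = a² - b² = 289 - 225 = 64, so c = 8.
Foci lie on the vertical axis through the center: (h, k ± c).

(3, -9) and (3, 7)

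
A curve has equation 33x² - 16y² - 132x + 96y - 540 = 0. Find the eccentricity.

Group: 33(x² - 4x) -16(y² - 6y) = 540
Complete the square: 33(x - 2)² -16(y - 3)² = 540 + 132 - 144 = 528
Divide through by 528 to get (x - 2)²/16 - (y - 3)²/33 = 1.
Hyperbola, center (2, 3), transverse axis horizontal; a² = 16, b² = 33.
c² = a² + b² = 49, so c = 7.
e = c/a = 7/4.

e = 7/4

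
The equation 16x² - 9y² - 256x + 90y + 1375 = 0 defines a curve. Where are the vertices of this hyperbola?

16(x² - 16x) -9(y² - 10y) = -1375
16(x - 8)² -9(y - 5)² = -1375 + 1024 - 225 = -576
Dividing both sides by -576: (y - 5)²/64 - (x - 8)²/36 = 1
Hyperbola, center (8, 5), transverse axis vertical; a² = 64, b² = 36.
a = 8. Vertices at (h, k ± a).

(8, -3) and (8, 13)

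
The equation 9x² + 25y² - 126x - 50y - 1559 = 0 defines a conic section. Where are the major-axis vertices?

(-8, 1) and (22, 1)

Group: 9(x² - 14x) + 25(y² - 2y) = 1559
Complete the square in x and y: 9(x - 7)² + 25(y - 1)² = 1559 + 441 + 25 = 2025
Divide by 2025: (x - 7)²/225 + (y - 1)²/81 = 1
Ellipse, center (7, 1), major axis horizontal; a² = 225, b² = 81.
a = 15. Vertices at (h ± a, k).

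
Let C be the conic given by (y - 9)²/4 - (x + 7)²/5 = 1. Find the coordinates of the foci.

(-7, 6) and (-7, 12)

Center (-7, 9). The positive term is the y-term, so the transverse axis is vertical; a² = 4, b² = 5.
c² = a² + b² = 4 + 5 = 9, so c = 3.
Foci lie on the vertical axis through the center: (h, k ± c).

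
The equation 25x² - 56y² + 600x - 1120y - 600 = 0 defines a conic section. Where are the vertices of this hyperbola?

(-12, -15) and (-12, -5)

25(x² + 24x) -56(y² + 20y) = 600
Complete the square: 25(x + 12)² -56(y + 10)² = 600 + 3600 - 5600 = -1400
Dividing both sides by -1400: (y + 10)²/25 - (x + 12)²/56 = 1
Hyperbola, center (-12, -10), transverse axis vertical; a² = 25, b² = 56.
a = 5. Vertices at (h, k ± a).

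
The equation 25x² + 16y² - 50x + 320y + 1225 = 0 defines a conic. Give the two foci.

Rearranging, 25(x² - 2x) + 16(y² + 20y) = -1225.
Complete the square: 25(x - 1)² + 16(y + 10)² = -1225 + 25 + 1600 = 400
Dividing both sides by 400: (x - 1)²/16 + (y + 10)²/25 = 1
Ellipse, center (1, -10), major axis vertical; a² = 25, b² = 16.
c² = a² - b² = 25 - 16 = 9, so c = 3.
Foci lie on the vertical axis through the center: (h, k ± c).

(1, -13) and (1, -7)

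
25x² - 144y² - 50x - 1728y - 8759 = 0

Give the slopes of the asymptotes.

Collect terms: 25(x² - 2x) -144(y² + 12y) = 8759
Completing the square gives 25(x - 1)² -144(y + 6)² = 8759 + 25 - 5184 = 3600.
Divide by 3600: (x - 1)²/144 - (y + 6)²/25 = 1
Hyperbola, center (1, -6), transverse axis horizontal; a² = 144, b² = 25.
For a horizontal hyperbola the asymptotes have slope ±b/a.
Here that is ±5/12.

5/12 and -5/12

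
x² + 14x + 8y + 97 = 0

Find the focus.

(-7, -8)

Only x is squared. Complete the square in x: (x + 7)² = -8(y + 6).
Vertex (-7, -6); 4p = -8 so p = -2. Opens down.
Focus is p units from the vertex along the axis: (h, k + p).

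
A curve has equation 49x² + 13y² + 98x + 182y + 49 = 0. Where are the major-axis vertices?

Rearranging, 49(x² + 2x) + 13(y² + 14y) = -49.
Complete the square in x and y: 49(x + 1)² + 13(y + 7)² = -49 + 49 + 637 = 637
Divide through by 637 to get (x + 1)²/13 + (y + 7)²/49 = 1.
Ellipse, center (-1, -7), major axis vertical; a² = 49, b² = 13.
a = 7. Vertices at (h, k ± a).

(-1, -14) and (-1, 0)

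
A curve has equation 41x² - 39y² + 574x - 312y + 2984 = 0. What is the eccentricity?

e = 4√205/41

Rearranging, 41(x² + 14x) -39(y² + 8y) = -2984.
Complete the square: 41(x + 7)² -39(y + 4)² = -2984 + 2009 - 624 = -1599
Divide through by -1599 to get (y + 4)²/41 - (x + 7)²/39 = 1.
Hyperbola, center (-7, -4), transverse axis vertical; a² = 41, b² = 39.
c² = a² + b² = 80, so c = 4√5.
e = c/a = 4√5/√41 = 4√205/41.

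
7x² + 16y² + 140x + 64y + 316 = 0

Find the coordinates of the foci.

Group: 7(x² + 20x) + 16(y² + 4y) = -316
Complete the square: 7(x + 10)² + 16(y + 2)² = -316 + 700 + 64 = 448
Divide by 448: (x + 10)²/64 + (y + 2)²/28 = 1
Ellipse, center (-10, -2), major axis horizontal; a² = 64, b² = 28.
c² = a² - b² = 64 - 28 = 36, so c = 6.
Foci lie on the horizontal axis through the center: (h ± c, k).

(-16, -2) and (-4, -2)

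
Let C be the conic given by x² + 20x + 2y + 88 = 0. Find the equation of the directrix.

y = 13/2

Only x is squared. Complete the square in x: (x + 10)² = -2(y - 6).
Vertex (-10, 6); 4p = -2 so p = -1/2. Opens down.
Directrix is the horizontal line y = k − p = 6 − (-1/2) = 13/2.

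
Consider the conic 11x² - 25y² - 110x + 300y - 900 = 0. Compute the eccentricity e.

e = 6/5

11(x² - 10x) -25(y² - 12y) = 900
Complete the square in x and y: 11(x - 5)² -25(y - 6)² = 900 + 275 - 900 = 275
Divide through by 275 to get (x - 5)²/25 - (y - 6)²/11 = 1.
Hyperbola, center (5, 6), transverse axis horizontal; a² = 25, b² = 11.
c² = a² + b² = 36, so c = 6.
e = c/a = 6/5.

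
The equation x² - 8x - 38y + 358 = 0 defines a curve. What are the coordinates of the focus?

(4, 37/2)

Only x is squared. Complete the square in x: (x - 4)² = 38(y - 9).
Vertex (4, 9); 4p = 38 so p = 19/2. Opens up.
Focus is p units from the vertex along the axis: (h, k + p).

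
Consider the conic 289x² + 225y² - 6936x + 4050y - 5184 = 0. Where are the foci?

289(x² - 24x) + 225(y² + 18y) = 5184
289(x - 12)² + 225(y + 9)² = 5184 + 41616 + 18225 = 65025
Divide through by 65025 to get (x - 12)²/225 + (y + 9)²/289 = 1.
Ellipse, center (12, -9), major axis vertical; a² = 289, b² = 225.
c² = a² - b² = 289 - 225 = 64, so c = 8.
Foci lie on the vertical axis through the center: (h, k ± c).

(12, -17) and (12, -1)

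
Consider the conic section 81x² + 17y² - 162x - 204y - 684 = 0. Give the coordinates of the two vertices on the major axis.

(1, -3) and (1, 15)

Group the x- and y-terms: 81(x² - 2x) + 17(y² - 12y) = 684
81(x - 1)² + 17(y - 6)² = 684 + 81 + 612 = 1377
Dividing both sides by 1377: (x - 1)²/17 + (y - 6)²/81 = 1
Ellipse, center (1, 6), major axis vertical; a² = 81, b² = 17.
a = 9. Vertices at (h, k ± a).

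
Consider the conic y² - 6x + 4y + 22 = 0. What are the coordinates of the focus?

Only y is squared. Complete the square in y: (y + 2)² = 6(x - 3).
Vertex (3, -2); 4p = 6 so p = 3/2. Opens right.
Focus is p units from the vertex along the axis: (h + p, k).

(9/2, -2)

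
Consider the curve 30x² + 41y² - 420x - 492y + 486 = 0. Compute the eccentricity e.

Group: 30(x² - 14x) + 41(y² - 12y) = -486
Complete the square in x and y: 30(x - 7)² + 41(y - 6)² = -486 + 1470 + 1476 = 2460
Dividing both sides by 2460: (x - 7)²/82 + (y - 6)²/60 = 1
Ellipse, center (7, 6), major axis horizontal; a² = 82, b² = 60.
c² = a² - b² = 22, so c = √22.
e = c/a = √22/√82 = √451/41.

e = √451/41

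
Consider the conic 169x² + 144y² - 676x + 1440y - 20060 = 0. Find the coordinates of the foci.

(2, -10) and (2, 0)

Collect terms: 169(x² - 4x) + 144(y² + 10y) = 20060
Complete the square in x and y: 169(x - 2)² + 144(y + 5)² = 20060 + 676 + 3600 = 24336
Dividing both sides by 24336: (x - 2)²/144 + (y + 5)²/169 = 1
Ellipse, center (2, -5), major axis vertical; a² = 169, b² = 144.
c² = a² - b² = 169 - 144 = 25, so c = 5.
Foci lie on the vertical axis through the center: (h, k ± c).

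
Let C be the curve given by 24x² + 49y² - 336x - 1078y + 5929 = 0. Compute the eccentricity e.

e = 5/7

24(x² - 14x) + 49(y² - 22y) = -5929
24(x - 7)² + 49(y - 11)² = -5929 + 1176 + 5929 = 1176
Divide by 1176: (x - 7)²/49 + (y - 11)²/24 = 1
Ellipse, center (7, 11), major axis horizontal; a² = 49, b² = 24.
c² = a² - b² = 25, so c = 5.
e = c/a = 5/7.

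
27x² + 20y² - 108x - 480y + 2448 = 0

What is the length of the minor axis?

Group: 27(x² - 4x) + 20(y² - 24y) = -2448
27(x - 2)² + 20(y - 12)² = -2448 + 108 + 2880 = 540
Dividing both sides by 540: (x - 2)²/20 + (y - 12)²/27 = 1
Ellipse, center (2, 12), major axis vertical; a² = 27, b² = 20.
b² = 20 so b = 2√5; the minor axis has length 2b = 4√5.

4√5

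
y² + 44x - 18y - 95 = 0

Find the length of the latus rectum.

44

Only y is squared. Complete the square in y: (y - 9)² = -44(x - 4).
Vertex (4, 9); 4p = -44 so p = -11. Opens left.
Latus rectum length = |4p| = 44.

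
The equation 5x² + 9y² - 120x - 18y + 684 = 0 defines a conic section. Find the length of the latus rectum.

Rearranging, 5(x² - 24x) + 9(y² - 2y) = -684.
Complete the square: 5(x - 12)² + 9(y - 1)² = -684 + 720 + 9 = 45
Divide by 45: (x - 12)²/9 + (y - 1)²/5 = 1
Ellipse, center (12, 1), major axis horizontal; a² = 9, b² = 5.
Latus rectum length = 2b²/a = 2·5/3 = 10/3.

10/3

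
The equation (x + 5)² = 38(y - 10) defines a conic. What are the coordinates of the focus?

(-5, 39/2)

Vertex (-5, 10); 4p = 38 so p = 19/2. Opens up.
Focus is p units from the vertex along the axis: (h, k + p).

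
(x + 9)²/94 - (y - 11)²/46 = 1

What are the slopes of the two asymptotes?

√1081/47 and -√1081/47

Center (-9, 11). The positive term is the x-term, so the transverse axis is horizontal; a² = 94, b² = 46.
For a horizontal hyperbola the asymptotes have slope ±b/a.
Here that is ±√46/√94 = ±√1081/47.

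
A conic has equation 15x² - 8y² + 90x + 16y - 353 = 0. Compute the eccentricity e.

Group: 15(x² + 6x) -8(y² - 2y) = 353
Complete the square in x and y: 15(x + 3)² -8(y - 1)² = 353 + 135 - 8 = 480
Dividing both sides by 480: (x + 3)²/32 - (y - 1)²/60 = 1
Hyperbola, center (-3, 1), transverse axis horizontal; a² = 32, b² = 60.
c² = a² + b² = 92, so c = 2√23.
e = c/a = 2√23/4√2 = √46/4.

e = √46/4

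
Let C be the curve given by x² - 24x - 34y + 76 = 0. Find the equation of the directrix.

Only x is squared. Complete the square in x: (x - 12)² = 34(y + 2).
Vertex (12, -2); 4p = 34 so p = 17/2. Opens up.
Directrix is the horizontal line y = k − p = -2 − (17/2) = -21/2.

y = -21/2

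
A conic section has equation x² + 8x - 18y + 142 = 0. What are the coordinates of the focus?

Only x is squared. Complete the square in x: (x + 4)² = 18(y - 7).
Vertex (-4, 7); 4p = 18 so p = 9/2. Opens up.
Focus is p units from the vertex along the axis: (h, k + p).

(-4, 23/2)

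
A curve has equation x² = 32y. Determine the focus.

(0, 8)

Vertex (0, 0); 4p = 32 so p = 8. Opens up.
Focus is p units from the vertex along the axis: (h, k + p).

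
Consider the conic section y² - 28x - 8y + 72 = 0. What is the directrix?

x = -5

Only y is squared. Complete the square in y: (y - 4)² = 28(x - 2).
Vertex (2, 4); 4p = 28 so p = 7. Opens right.
Directrix is the vertical line x = h − p = 2 − (7) = -5.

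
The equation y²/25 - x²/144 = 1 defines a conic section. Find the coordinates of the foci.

Center (0, 0). The positive term is the y-term, so the transverse axis is vertical; a² = 25, b² = 144.
c² = a² + b² = 25 + 144 = 169, so c = 13.
Foci lie on the vertical axis through the center: (h, k ± c).

(0, -13) and (0, 13)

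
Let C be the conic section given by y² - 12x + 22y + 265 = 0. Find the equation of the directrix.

Only y is squared. Complete the square in y: (y + 11)² = 12(x - 12).
Vertex (12, -11); 4p = 12 so p = 3. Opens right.
Directrix is the vertical line x = h − p = 12 − (3) = 9.

x = 9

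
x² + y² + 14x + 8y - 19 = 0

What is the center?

Group the x- and y-terms: (x² + 14x) + (y² + 8y) = 19
Complete the square: (x + 7)² + (y + 4)² = 19 + 49 + 16 = 84
So (x + 7)² + (y + 4)² = 84.
Circle centered at (-7, -4) with r² = 84.

(-7, -4)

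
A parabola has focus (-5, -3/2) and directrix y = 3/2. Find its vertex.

(-5, 0)

The vertex is the midpoint between the focus and the directrix along the axis of symmetry.
Axis is vertical (directrix is horizontal). Vertex y-coordinate = (-3/2 + 3/2)/2 = 0; x-coordinate = -5.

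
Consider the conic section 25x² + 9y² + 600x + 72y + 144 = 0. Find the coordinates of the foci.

25(x² + 24x) + 9(y² + 8y) = -144
Complete the square: 25(x + 12)² + 9(y + 4)² = -144 + 3600 + 144 = 3600
Divide by 3600: (x + 12)²/144 + (y + 4)²/400 = 1
Ellipse, center (-12, -4), major axis vertical; a² = 400, b² = 144.
c² = a² - b² = 400 - 144 = 256, so c = 16.
Foci lie on the vertical axis through the center: (h, k ± c).

(-12, -20) and (-12, 12)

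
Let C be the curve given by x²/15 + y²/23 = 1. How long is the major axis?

2√23

Center (0, 0). The larger denominator 23 sits under the y-term, so the major axis is vertical; a² = 23, b² = 15.
a² = 23 so a = √23; the major axis has length 2a = 2√23.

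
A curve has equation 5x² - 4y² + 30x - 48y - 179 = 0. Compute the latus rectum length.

10

Collect terms: 5(x² + 6x) -4(y² + 12y) = 179
Complete the square in x and y: 5(x + 3)² -4(y + 6)² = 179 + 45 - 144 = 80
Divide by 80: (x + 3)²/16 - (y + 6)²/20 = 1
Hyperbola, center (-3, -6), transverse axis horizontal; a² = 16, b² = 20.
Latus rectum length = 2b²/a = 2·20/4 = 10.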